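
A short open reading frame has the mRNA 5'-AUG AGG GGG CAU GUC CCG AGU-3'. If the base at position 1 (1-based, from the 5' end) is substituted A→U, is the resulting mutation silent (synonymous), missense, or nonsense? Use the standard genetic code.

missense

Position 1 falls in codon 1: AUG → Met.
After the substitution the codon is UUG → Leu.
Met ≠ Leu, so this is a missense mutation.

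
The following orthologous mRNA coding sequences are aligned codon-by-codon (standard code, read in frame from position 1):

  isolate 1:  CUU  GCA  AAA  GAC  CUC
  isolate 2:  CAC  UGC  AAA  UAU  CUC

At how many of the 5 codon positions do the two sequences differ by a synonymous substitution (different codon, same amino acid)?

0

Codon 1: CUU Leu / CAC His — nonsynonymous.
Codon 2: GCA Ala / UGC Cys — nonsynonymous.
Codon 3: AAA Lys / AAA Lys — identical.
Codon 4: GAC Asp / UAU Tyr — nonsynonymous.
Codon 5: CUC Leu / CUC Leu — identical.
Synonymous differences: 0.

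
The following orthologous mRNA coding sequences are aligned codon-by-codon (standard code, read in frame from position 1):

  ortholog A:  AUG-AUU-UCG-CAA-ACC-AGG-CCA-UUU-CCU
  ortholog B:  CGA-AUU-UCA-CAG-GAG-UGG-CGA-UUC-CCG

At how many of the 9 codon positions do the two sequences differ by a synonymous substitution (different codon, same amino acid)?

4

Codon 1: AUG Met / CGA Arg — nonsynonymous.
Codon 2: AUU Ile / AUU Ile — identical.
Codon 3: UCG Ser / UCA Ser — synonymous.
Codon 4: CAA Gln / CAG Gln — synonymous.
Codon 5: ACC Thr / GAG Glu — nonsynonymous.
Codon 6: AGG Arg / UGG Trp — nonsynonymous.
Codon 7: CCA Pro / CGA Arg — nonsynonymous.
Codon 8: UUU Phe / UUC Phe — synonymous.
Codon 9: CCU Pro / CCG Pro — synonymous.
Synonymous differences: 4.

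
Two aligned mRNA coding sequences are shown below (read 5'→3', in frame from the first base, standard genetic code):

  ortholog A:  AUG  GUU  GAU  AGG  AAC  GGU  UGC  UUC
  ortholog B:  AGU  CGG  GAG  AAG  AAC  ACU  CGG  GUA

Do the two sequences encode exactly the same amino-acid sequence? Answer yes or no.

no

Codon 1: AUG Met / AGU Ser — nonsynonymous.
Codon 2: GUU Val / CGG Arg — nonsynonymous.
Codon 3: GAU Asp / GAG Glu — nonsynonymous.
Codon 4: AGG Arg / AAG Lys — nonsynonymous.
Codon 5: AAC Asn / AAC Asn — identical.
Codon 6: GGU Gly / ACU Thr — nonsynonymous.
Codon 7: UGC Cys / CGG Arg — nonsynonymous.
Codon 8: UUC Phe / GUA Val — nonsynonymous.
Nonsynonymous differences: 7 → different protein.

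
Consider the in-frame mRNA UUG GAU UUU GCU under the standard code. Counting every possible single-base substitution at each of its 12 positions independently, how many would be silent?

7

Codon 1 (UUG, Leu): 2 synonymous substitutions.
Codon 2 (GAU, Asp): 1 synonymous substitution.
Codon 3 (UUU, Phe): 1 synonymous substitution.
Codon 4 (GCU, Ala): 3 synonymous substitutions.
Total: 2 + 1 + 1 + 3 = 7.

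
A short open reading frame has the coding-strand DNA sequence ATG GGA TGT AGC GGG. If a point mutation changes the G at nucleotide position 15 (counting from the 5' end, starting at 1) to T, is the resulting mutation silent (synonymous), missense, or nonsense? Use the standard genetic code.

silent

Position 15 falls in codon 5: GGG → Gly.
After the substitution the codon is GGT → Gly.
Both encode Gly, so the change is synonymous.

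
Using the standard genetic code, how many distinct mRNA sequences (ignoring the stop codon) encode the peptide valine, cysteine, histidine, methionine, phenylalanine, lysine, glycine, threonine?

1024

Val: 4 codons.
Cys: 2 codons.
His: 2 codons.
Met: 1 codon.
Phe: 2 codons.
Lys: 2 codons.
Gly: 4 codons.
Thr: 4 codons.
4 × 2 × 2 × 1 × 2 × 2 × 4 × 4 = 1024.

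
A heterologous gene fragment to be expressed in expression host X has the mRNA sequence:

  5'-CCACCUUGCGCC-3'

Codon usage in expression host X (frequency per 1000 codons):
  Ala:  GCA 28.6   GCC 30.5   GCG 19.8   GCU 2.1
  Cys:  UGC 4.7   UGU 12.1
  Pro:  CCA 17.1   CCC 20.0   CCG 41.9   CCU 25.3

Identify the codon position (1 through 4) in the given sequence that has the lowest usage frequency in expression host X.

Codon 1 CCA (Pro): 17.1 per 1000.
Codon 2 CCU (Pro): 25.3 per 1000.
Codon 3 UGC (Cys): 4.7 per 1000.
Codon 4 GCC (Ala): 30.5 per 1000.
Lowest frequency is 4.7 at codon 3.

3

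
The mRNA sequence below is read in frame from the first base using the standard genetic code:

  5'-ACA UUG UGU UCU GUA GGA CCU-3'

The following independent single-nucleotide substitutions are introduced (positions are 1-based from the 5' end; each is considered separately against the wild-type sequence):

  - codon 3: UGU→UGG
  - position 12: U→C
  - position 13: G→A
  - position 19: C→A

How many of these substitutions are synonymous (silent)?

Codon 3: UGU (Cys) → UGG (Trp) — missense.
Codon 4: UCU (Ser) → UCC (Ser) — synonymous.
Codon 5: GUA (Val) → AUA (Ile) — missense.
Codon 7: CCU (Pro) → ACU (Thr) — missense.
Synonymous: 1 of 4.

1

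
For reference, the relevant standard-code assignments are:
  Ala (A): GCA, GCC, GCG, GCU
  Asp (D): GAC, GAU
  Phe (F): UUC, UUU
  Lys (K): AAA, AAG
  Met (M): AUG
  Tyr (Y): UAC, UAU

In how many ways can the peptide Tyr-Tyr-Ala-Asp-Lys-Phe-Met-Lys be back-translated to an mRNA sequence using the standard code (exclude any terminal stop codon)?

256

Tyr: 2 codons.
Tyr: 2 codons.
Ala: 4 codons.
Asp: 2 codons.
Lys: 2 codons.
Phe: 2 codons.
Met: 1 codon.
Lys: 2 codons.
2 × 2 × 4 × 2 × 2 × 2 × 1 × 2 = 256.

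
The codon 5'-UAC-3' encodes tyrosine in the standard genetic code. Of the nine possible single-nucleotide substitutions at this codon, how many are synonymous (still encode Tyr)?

1

Position 1: none → 0 synonymous.
Position 2: none → 0 synonymous.
Position 3: UAU → 1 synonymous.
Total: 0 + 0 + 1 = 1.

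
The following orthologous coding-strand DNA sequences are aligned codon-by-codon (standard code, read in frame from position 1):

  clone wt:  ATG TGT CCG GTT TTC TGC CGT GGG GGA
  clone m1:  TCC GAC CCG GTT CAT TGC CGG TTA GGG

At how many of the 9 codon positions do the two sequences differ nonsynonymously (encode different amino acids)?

Codon 1: ATG Met / TCC Ser — nonsynonymous.
Codon 2: TGT Cys / GAC Asp — nonsynonymous.
Codon 3: CCG Pro / CCG Pro — identical.
Codon 4: GTT Val / GTT Val — identical.
Codon 5: TTC Phe / CAT His — nonsynonymous.
Codon 6: TGC Cys / TGC Cys — identical.
Codon 7: CGT Arg / CGG Arg — synonymous.
Codon 8: GGG Gly / TTA Leu — nonsynonymous.
Codon 9: GGA Gly / GGG Gly — synonymous.
Nonsynonymous differences: 4.

4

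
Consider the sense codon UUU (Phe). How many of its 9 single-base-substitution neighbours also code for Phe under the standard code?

1

Position 1: none → 0 synonymous.
Position 2: none → 0 synonymous.
Position 3: UUC → 1 synonymous.
Total: 0 + 0 + 1 = 1.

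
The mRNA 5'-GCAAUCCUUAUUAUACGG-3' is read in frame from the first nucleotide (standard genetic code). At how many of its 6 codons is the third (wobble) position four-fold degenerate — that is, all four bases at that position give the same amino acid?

Codon 1 GCA (Ala): third position 4-fold.
Codon 2 AUC (Ile): third position 3-fold.
Codon 3 CUU (Leu): third position 4-fold.
Codon 4 AUU (Ile): third position 3-fold.
Codon 5 AUA (Ile): third position 3-fold.
Codon 6 CGG (Arg): third position 4-fold.
Four-fold degenerate third positions: 3.

3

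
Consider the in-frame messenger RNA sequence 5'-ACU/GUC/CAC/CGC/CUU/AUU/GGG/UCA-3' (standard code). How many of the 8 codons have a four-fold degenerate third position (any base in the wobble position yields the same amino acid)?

6

Codon 1 ACU (Thr): third position 4-fold.
Codon 2 GUC (Val): third position 4-fold.
Codon 3 CAC (His): third position 2-fold.
Codon 4 CGC (Arg): third position 4-fold.
Codon 5 CUU (Leu): third position 4-fold.
Codon 6 AUU (Ile): third position 3-fold.
Codon 7 GGG (Gly): third position 4-fold.
Codon 8 UCA (Ser): third position 4-fold.
Four-fold degenerate third positions: 6.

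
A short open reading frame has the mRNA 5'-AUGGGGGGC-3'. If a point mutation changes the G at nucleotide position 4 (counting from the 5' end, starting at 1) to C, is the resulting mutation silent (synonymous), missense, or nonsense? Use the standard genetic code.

Position 4 falls in codon 2: GGG → Gly.
After the substitution the codon is CGG → Arg.
Gly ≠ Arg, so this is a missense mutation.

missense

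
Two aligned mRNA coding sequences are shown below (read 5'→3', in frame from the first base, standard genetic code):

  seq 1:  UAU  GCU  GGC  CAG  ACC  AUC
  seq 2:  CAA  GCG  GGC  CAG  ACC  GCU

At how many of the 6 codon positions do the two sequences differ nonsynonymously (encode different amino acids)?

Codon 1: UAU Tyr / CAA Gln — nonsynonymous.
Codon 2: GCU Ala / GCG Ala — synonymous.
Codon 3: GGC Gly / GGC Gly — identical.
Codon 4: CAG Gln / CAG Gln — identical.
Codon 5: ACC Thr / ACC Thr — identical.
Codon 6: AUC Ile / GCU Ala — nonsynonymous.
Nonsynonymous differences: 2.

2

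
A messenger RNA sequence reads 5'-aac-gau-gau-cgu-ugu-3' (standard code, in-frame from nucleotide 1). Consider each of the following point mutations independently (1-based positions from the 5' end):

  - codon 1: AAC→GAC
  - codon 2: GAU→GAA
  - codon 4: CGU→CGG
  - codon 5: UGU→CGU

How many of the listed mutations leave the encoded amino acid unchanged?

1

Codon 1: AAC (Asn) → GAC (Asp) — missense.
Codon 2: GAU (Asp) → GAA (Glu) — missense.
Codon 4: CGU (Arg) → CGG (Arg) — synonymous.
Codon 5: UGU (Cys) → CGU (Arg) — missense.
Synonymous: 1 of 4.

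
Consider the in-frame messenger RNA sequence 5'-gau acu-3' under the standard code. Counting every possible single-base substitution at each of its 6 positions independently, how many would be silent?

4

Codon 1 (GAU, Asp): 1 synonymous substitution.
Codon 2 (ACU, Thr): 3 synonymous substitutions.
Total: 1 + 3 = 4.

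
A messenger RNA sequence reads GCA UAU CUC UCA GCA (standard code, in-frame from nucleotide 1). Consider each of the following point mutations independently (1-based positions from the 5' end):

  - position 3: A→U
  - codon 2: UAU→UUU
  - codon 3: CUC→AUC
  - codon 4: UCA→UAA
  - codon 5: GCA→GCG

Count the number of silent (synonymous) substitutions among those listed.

2

Codon 1: GCA (Ala) → GCU (Ala) — synonymous.
Codon 2: UAU (Tyr) → UUU (Phe) — missense.
Codon 3: CUC (Leu) → AUC (Ile) — missense.
Codon 4: UCA (Ser) → UAA (Stop) — nonsense.
Codon 5: GCA (Ala) → GCG (Ala) — synonymous.
Synonymous: 2 of 5.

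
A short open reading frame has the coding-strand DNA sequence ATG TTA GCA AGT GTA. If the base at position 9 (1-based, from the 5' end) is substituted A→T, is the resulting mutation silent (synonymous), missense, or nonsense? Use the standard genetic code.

silent

Position 9 falls in codon 3: GCA → Ala.
After the substitution the codon is GCT → Ala.
Both encode Ala, so the change is synonymous.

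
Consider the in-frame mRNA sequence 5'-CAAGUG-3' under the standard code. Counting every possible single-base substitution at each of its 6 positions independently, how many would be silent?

Codon 1 (CAA, Gln): 1 synonymous substitution.
Codon 2 (GUG, Val): 3 synonymous substitutions.
Total: 1 + 3 = 4.

4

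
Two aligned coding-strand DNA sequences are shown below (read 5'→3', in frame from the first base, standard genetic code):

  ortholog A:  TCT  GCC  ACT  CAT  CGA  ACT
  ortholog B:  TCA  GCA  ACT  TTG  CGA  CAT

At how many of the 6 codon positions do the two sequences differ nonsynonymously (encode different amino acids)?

Codon 1: TCT Ser / TCA Ser — synonymous.
Codon 2: GCC Ala / GCA Ala — synonymous.
Codon 3: ACT Thr / ACT Thr — identical.
Codon 4: CAT His / TTG Leu — nonsynonymous.
Codon 5: CGA Arg / CGA Arg — identical.
Codon 6: ACT Thr / CAT His — nonsynonymous.
Nonsynonymous differences: 2.

2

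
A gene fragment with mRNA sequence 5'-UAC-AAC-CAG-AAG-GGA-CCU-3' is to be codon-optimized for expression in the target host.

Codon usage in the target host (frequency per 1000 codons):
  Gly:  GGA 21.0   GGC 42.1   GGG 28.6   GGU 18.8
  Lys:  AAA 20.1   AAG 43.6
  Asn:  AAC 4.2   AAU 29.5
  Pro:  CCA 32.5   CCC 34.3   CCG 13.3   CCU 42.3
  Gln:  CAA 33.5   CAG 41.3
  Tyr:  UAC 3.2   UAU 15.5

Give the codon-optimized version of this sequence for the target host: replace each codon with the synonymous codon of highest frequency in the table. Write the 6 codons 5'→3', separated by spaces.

UAU AAU CAG AAG GGC CCU

Codon 1 (Tyr): best is UAU at 15.5.
Codon 2 (Asn): best is AAU at 29.5.
Codon 3 (Gln): best is CAG at 41.3.
Codon 4 (Lys): best is AAG at 43.6.
Codon 5 (Gly): best is GGC at 42.1.
Codon 6 (Pro): best is CCU at 42.3.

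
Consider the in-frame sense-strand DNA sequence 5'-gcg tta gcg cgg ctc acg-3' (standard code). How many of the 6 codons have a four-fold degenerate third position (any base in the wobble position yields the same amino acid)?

Codon 1 GCG (Ala): third position 4-fold.
Codon 2 TTA (Leu): third position 2-fold.
Codon 3 GCG (Ala): third position 4-fold.
Codon 4 CGG (Arg): third position 4-fold.
Codon 5 CTC (Leu): third position 4-fold.
Codon 6 ACG (Thr): third position 4-fold.
Four-fold degenerate third positions: 5.

5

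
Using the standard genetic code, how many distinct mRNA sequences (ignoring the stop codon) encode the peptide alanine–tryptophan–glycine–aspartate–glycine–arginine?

768

Ala: 4 codons.
Trp: 1 codon.
Gly: 4 codons.
Asp: 2 codons.
Gly: 4 codons.
Arg: 6 codons.
4 × 1 × 4 × 2 × 4 × 6 = 768.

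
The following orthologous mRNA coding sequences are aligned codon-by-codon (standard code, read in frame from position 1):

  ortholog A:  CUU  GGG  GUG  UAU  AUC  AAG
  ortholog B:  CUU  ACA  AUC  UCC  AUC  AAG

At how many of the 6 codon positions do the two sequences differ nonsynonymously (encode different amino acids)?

3

Codon 1: CUU Leu / CUU Leu — identical.
Codon 2: GGG Gly / ACA Thr — nonsynonymous.
Codon 3: GUG Val / AUC Ile — nonsynonymous.
Codon 4: UAU Tyr / UCC Ser — nonsynonymous.
Codon 5: AUC Ile / AUC Ile — identical.
Codon 6: AAG Lys / AAG Lys — identical.
Nonsynonymous differences: 3.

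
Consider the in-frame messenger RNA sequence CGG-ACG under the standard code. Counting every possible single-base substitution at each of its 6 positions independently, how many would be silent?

Codon 1 (CGG, Arg): 4 synonymous substitutions.
Codon 2 (ACG, Thr): 3 synonymous substitutions.
Total: 4 + 3 = 7.

7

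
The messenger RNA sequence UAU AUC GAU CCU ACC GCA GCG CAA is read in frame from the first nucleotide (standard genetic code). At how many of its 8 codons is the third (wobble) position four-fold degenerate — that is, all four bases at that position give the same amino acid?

4

Codon 1 UAU (Tyr): third position 2-fold.
Codon 2 AUC (Ile): third position 3-fold.
Codon 3 GAU (Asp): third position 2-fold.
Codon 4 CCU (Pro): third position 4-fold.
Codon 5 ACC (Thr): third position 4-fold.
Codon 6 GCA (Ala): third position 4-fold.
Codon 7 GCG (Ala): third position 4-fold.
Codon 8 CAA (Gln): third position 2-fold.
Four-fold degenerate third positions: 4.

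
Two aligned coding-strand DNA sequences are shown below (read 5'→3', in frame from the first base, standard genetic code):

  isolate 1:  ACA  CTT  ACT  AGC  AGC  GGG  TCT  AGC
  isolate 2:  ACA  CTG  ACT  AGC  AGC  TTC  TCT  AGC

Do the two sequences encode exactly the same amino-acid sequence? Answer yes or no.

no

Codon 1: ACA Thr / ACA Thr — identical.
Codon 2: CTT Leu / CTG Leu — synonymous.
Codon 3: ACT Thr / ACT Thr — identical.
Codon 4: AGC Ser / AGC Ser — identical.
Codon 5: AGC Ser / AGC Ser — identical.
Codon 6: GGG Gly / TTC Phe — nonsynonymous.
Codon 7: TCT Ser / TCT Ser — identical.
Codon 8: AGC Ser / AGC Ser — identical.
Nonsynonymous differences: 1 → different protein.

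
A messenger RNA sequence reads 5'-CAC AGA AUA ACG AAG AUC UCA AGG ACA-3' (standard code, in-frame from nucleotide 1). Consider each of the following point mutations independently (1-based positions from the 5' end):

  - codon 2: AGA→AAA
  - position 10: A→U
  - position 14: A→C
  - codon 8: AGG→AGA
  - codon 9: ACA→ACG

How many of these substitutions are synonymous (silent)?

Codon 2: AGA (Arg) → AAA (Lys) — missense.
Codon 4: ACG (Thr) → UCG (Ser) — missense.
Codon 5: AAG (Lys) → ACG (Thr) — missense.
Codon 8: AGG (Arg) → AGA (Arg) — synonymous.
Codon 9: ACA (Thr) → ACG (Thr) — synonymous.
Synonymous: 2 of 5.

2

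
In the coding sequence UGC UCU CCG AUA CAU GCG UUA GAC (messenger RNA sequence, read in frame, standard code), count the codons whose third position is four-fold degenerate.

3

Codon 1 UGC (Cys): third position 2-fold.
Codon 2 UCU (Ser): third position 4-fold.
Codon 3 CCG (Pro): third position 4-fold.
Codon 4 AUA (Ile): third position 3-fold.
Codon 5 CAU (His): third position 2-fold.
Codon 6 GCG (Ala): third position 4-fold.
Codon 7 UUA (Leu): third position 2-fold.
Codon 8 GAC (Asp): third position 2-fold.
Four-fold degenerate third positions: 3.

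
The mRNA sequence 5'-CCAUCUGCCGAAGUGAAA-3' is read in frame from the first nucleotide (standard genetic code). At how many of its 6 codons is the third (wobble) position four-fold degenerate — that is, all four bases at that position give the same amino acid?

4

Codon 1 CCA (Pro): third position 4-fold.
Codon 2 UCU (Ser): third position 4-fold.
Codon 3 GCC (Ala): third position 4-fold.
Codon 4 GAA (Glu): third position 2-fold.
Codon 5 GUG (Val): third position 4-fold.
Codon 6 AAA (Lys): third position 2-fold.
Four-fold degenerate third positions: 4.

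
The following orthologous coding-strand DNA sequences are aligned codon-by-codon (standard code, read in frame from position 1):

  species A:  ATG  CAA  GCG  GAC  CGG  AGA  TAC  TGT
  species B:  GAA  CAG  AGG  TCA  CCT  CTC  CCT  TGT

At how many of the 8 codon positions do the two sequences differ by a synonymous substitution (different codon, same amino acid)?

1

Codon 1: ATG Met / GAA Glu — nonsynonymous.
Codon 2: CAA Gln / CAG Gln — synonymous.
Codon 3: GCG Ala / AGG Arg — nonsynonymous.
Codon 4: GAC Asp / TCA Ser — nonsynonymous.
Codon 5: CGG Arg / CCT Pro — nonsynonymous.
Codon 6: AGA Arg / CTC Leu — nonsynonymous.
Codon 7: TAC Tyr / CCT Pro — nonsynonymous.
Codon 8: TGT Cys / TGT Cys — identical.
Synonymous differences: 1.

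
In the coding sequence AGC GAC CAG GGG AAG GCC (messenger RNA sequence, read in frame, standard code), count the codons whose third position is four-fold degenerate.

Codon 1 AGC (Ser): third position 2-fold.
Codon 2 GAC (Asp): third position 2-fold.
Codon 3 CAG (Gln): third position 2-fold.
Codon 4 GGG (Gly): third position 4-fold.
Codon 5 AAG (Lys): third position 2-fold.
Codon 6 GCC (Ala): third position 4-fold.
Four-fold degenerate third positions: 2.

2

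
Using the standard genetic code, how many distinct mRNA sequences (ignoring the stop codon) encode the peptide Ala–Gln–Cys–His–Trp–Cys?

Ala: 4 codons.
Gln: 2 codons.
Cys: 2 codons.
His: 2 codons.
Trp: 1 codon.
Cys: 2 codons.
4 × 2 × 2 × 2 × 1 × 2 = 64.

64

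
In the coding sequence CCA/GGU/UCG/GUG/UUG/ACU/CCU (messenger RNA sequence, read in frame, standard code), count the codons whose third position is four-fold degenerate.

6

Codon 1 CCA (Pro): third position 4-fold.
Codon 2 GGU (Gly): third position 4-fold.
Codon 3 UCG (Ser): third position 4-fold.
Codon 4 GUG (Val): third position 4-fold.
Codon 5 UUG (Leu): third position 2-fold.
Codon 6 ACU (Thr): third position 4-fold.
Codon 7 CCU (Pro): third position 4-fold.
Four-fold degenerate third positions: 6.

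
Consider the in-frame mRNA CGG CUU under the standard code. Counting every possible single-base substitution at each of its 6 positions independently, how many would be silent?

Codon 1 (CGG, Arg): 4 synonymous substitutions.
Codon 2 (CUU, Leu): 3 synonymous substitutions.
Total: 4 + 3 = 7.

7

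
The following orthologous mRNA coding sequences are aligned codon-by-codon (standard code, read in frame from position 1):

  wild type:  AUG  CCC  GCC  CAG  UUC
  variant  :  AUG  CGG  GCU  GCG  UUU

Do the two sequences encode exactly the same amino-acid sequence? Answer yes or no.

Codon 1: AUG Met / AUG Met — identical.
Codon 2: CCC Pro / CGG Arg — nonsynonymous.
Codon 3: GCC Ala / GCU Ala — synonymous.
Codon 4: CAG Gln / GCG Ala — nonsynonymous.
Codon 5: UUC Phe / UUU Phe — synonymous.
Nonsynonymous differences: 2 → different protein.

no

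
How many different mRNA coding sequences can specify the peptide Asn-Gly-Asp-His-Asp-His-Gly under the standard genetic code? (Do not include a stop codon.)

512

Asn: 2 codons.
Gly: 4 codons.
Asp: 2 codons.
His: 2 codons.
Asp: 2 codons.
His: 2 codons.
Gly: 4 codons.
2 × 4 × 2 × 2 × 2 × 2 × 4 = 512.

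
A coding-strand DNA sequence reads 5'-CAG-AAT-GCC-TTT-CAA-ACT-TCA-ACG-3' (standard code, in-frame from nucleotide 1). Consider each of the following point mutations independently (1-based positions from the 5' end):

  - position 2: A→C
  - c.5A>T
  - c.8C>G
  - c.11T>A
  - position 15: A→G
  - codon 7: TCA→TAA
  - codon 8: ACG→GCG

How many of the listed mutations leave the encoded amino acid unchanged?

1

Codon 1: CAG (Gln) → CCG (Pro) — missense.
Codon 2: AAT (Asn) → ATT (Ile) — missense.
Codon 3: GCC (Ala) → GGC (Gly) — missense.
Codon 4: TTT (Phe) → TAT (Tyr) — missense.
Codon 5: CAA (Gln) → CAG (Gln) — synonymous.
Codon 7: TCA (Ser) → TAA (Stop) — nonsense.
Codon 8: ACG (Thr) → GCG (Ala) — missense.
Synonymous: 1 of 7.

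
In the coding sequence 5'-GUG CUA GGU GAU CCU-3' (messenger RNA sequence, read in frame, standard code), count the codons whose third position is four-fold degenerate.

Codon 1 GUG (Val): third position 4-fold.
Codon 2 CUA (Leu): third position 4-fold.
Codon 3 GGU (Gly): third position 4-fold.
Codon 4 GAU (Asp): third position 2-fold.
Codon 5 CCU (Pro): third position 4-fold.
Four-fold degenerate third positions: 4.

4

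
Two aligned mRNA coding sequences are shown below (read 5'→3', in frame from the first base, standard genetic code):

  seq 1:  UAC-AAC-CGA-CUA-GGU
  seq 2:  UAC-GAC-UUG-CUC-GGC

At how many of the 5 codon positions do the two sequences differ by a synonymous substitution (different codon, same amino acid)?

2

Codon 1: UAC Tyr / UAC Tyr — identical.
Codon 2: AAC Asn / GAC Asp — nonsynonymous.
Codon 3: CGA Arg / UUG Leu — nonsynonymous.
Codon 4: CUA Leu / CUC Leu — synonymous.
Codon 5: GGU Gly / GGC Gly — synonymous.
Synonymous differences: 2.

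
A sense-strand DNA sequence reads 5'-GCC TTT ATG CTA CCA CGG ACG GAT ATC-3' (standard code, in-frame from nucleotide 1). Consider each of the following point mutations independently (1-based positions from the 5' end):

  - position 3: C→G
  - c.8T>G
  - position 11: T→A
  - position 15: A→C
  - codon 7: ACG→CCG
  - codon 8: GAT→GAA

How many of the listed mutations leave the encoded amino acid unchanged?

Codon 1: GCC (Ala) → GCG (Ala) — synonymous.
Codon 3: ATG (Met) → AGG (Arg) — missense.
Codon 4: CTA (Leu) → CAA (Gln) — missense.
Codon 5: CCA (Pro) → CCC (Pro) — synonymous.
Codon 7: ACG (Thr) → CCG (Pro) — missense.
Codon 8: GAT (Asp) → GAA (Glu) — missense.
Synonymous: 2 of 6.

2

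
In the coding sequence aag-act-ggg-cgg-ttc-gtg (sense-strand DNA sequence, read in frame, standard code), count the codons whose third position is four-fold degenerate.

4

Codon 1 AAG (Lys): third position 2-fold.
Codon 2 ACT (Thr): third position 4-fold.
Codon 3 GGG (Gly): third position 4-fold.
Codon 4 CGG (Arg): third position 4-fold.
Codon 5 TTC (Phe): third position 2-fold.
Codon 6 GTG (Val): third position 4-fold.
Four-fold degenerate third positions: 4.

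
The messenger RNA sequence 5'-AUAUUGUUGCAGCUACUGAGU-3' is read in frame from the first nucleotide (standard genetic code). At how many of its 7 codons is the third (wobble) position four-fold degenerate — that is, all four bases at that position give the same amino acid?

Codon 1 AUA (Ile): third position 3-fold.
Codon 2 UUG (Leu): third position 2-fold.
Codon 3 UUG (Leu): third position 2-fold.
Codon 4 CAG (Gln): third position 2-fold.
Codon 5 CUA (Leu): third position 4-fold.
Codon 6 CUG (Leu): third position 4-fold.
Codon 7 AGU (Ser): third position 2-fold.
Four-fold degenerate third positions: 2.

2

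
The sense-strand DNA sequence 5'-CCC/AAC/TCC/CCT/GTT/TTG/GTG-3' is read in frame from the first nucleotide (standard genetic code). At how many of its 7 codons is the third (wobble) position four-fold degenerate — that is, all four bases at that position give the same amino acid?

5

Codon 1 CCC (Pro): third position 4-fold.
Codon 2 AAC (Asn): third position 2-fold.
Codon 3 TCC (Ser): third position 4-fold.
Codon 4 CCT (Pro): third position 4-fold.
Codon 5 GTT (Val): third position 4-fold.
Codon 6 TTG (Leu): third position 2-fold.
Codon 7 GTG (Val): third position 4-fold.
Four-fold degenerate third positions: 5.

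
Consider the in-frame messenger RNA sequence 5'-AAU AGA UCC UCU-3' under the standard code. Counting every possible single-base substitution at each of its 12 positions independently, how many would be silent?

9

Codon 1 (AAU, Asn): 1 synonymous substitution.
Codon 2 (AGA, Arg): 2 synonymous substitutions.
Codon 3 (UCC, Ser): 3 synonymous substitutions.
Codon 4 (UCU, Ser): 3 synonymous substitutions.
Total: 1 + 2 + 3 + 3 = 9.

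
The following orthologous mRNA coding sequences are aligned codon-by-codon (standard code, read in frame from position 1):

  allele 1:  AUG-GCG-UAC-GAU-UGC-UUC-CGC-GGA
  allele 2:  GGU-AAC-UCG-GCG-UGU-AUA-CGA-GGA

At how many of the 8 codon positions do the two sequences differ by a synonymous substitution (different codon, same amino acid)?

Codon 1: AUG Met / GGU Gly — nonsynonymous.
Codon 2: GCG Ala / AAC Asn — nonsynonymous.
Codon 3: UAC Tyr / UCG Ser — nonsynonymous.
Codon 4: GAU Asp / GCG Ala — nonsynonymous.
Codon 5: UGC Cys / UGU Cys — synonymous.
Codon 6: UUC Phe / AUA Ile — nonsynonymous.
Codon 7: CGC Arg / CGA Arg — synonymous.
Codon 8: GGA Gly / GGA Gly — identical.
Synonymous differences: 2.

2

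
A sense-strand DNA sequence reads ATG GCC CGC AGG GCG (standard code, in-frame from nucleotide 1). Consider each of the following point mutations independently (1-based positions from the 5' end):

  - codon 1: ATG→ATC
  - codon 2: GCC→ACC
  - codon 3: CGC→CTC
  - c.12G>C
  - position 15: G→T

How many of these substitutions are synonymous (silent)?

Codon 1: ATG (Met) → ATC (Ile) — missense.
Codon 2: GCC (Ala) → ACC (Thr) — missense.
Codon 3: CGC (Arg) → CTC (Leu) — missense.
Codon 4: AGG (Arg) → AGC (Ser) — missense.
Codon 5: GCG (Ala) → GCT (Ala) — synonymous.
Synonymous: 1 of 5.

1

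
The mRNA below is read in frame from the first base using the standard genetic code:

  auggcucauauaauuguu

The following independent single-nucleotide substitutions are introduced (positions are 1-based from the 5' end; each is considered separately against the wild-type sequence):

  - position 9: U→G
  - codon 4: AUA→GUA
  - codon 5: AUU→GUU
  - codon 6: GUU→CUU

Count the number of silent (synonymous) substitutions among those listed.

Codon 3: CAU (His) → CAG (Gln) — missense.
Codon 4: AUA (Ile) → GUA (Val) — missense.
Codon 5: AUU (Ile) → GUU (Val) — missense.
Codon 6: GUU (Val) → CUU (Leu) — missense.
Synonymous: 0 of 4.

0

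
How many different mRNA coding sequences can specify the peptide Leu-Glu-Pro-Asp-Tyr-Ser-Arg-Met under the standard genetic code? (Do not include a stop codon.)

6912

Leu: 6 codons.
Glu: 2 codons.
Pro: 4 codons.
Asp: 2 codons.
Tyr: 2 codons.
Ser: 6 codons.
Arg: 6 codons.
Met: 1 codon.
6 × 2 × 4 × 2 × 2 × 6 × 6 × 1 = 6912.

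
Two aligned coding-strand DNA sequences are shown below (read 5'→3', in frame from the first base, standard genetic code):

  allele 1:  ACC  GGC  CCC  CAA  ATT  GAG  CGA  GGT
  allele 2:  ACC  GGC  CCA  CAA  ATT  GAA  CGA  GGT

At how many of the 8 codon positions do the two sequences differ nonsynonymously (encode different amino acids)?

0

Codon 1: ACC Thr / ACC Thr — identical.
Codon 2: GGC Gly / GGC Gly — identical.
Codon 3: CCC Pro / CCA Pro — synonymous.
Codon 4: CAA Gln / CAA Gln — identical.
Codon 5: ATT Ile / ATT Ile — identical.
Codon 6: GAG Glu / GAA Glu — synonymous.
Codon 7: CGA Arg / CGA Arg — identical.
Codon 8: GGT Gly / GGT Gly — identical.
Nonsynonymous differences: 0.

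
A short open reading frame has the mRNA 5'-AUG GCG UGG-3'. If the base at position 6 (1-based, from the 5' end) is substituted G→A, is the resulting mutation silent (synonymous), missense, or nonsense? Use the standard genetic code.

silent

Position 6 falls in codon 2: GCG → Ala.
After the substitution the codon is GCA → Ala.
Both encode Ala, so the change is synonymous.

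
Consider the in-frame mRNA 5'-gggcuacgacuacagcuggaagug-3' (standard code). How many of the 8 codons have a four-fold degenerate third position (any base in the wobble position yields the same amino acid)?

Codon 1 GGG (Gly): third position 4-fold.
Codon 2 CUA (Leu): third position 4-fold.
Codon 3 CGA (Arg): third position 4-fold.
Codon 4 CUA (Leu): third position 4-fold.
Codon 5 CAG (Gln): third position 2-fold.
Codon 6 CUG (Leu): third position 4-fold.
Codon 7 GAA (Glu): third position 2-fold.
Codon 8 GUG (Val): third position 4-fold.
Four-fold degenerate third positions: 6.

6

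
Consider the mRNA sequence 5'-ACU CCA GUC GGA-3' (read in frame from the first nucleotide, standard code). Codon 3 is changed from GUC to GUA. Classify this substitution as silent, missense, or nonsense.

silent

Position 9 falls in codon 3: GUC → Val.
After the substitution the codon is GUA → Val.
Both encode Val, so the change is synonymous.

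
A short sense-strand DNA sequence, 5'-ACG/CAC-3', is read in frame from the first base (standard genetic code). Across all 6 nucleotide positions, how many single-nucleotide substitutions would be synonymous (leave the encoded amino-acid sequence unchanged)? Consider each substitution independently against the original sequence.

Codon 1 (ACG, Thr): 3 synonymous substitutions.
Codon 2 (CAC, His): 1 synonymous substitution.
Total: 3 + 1 = 4.

4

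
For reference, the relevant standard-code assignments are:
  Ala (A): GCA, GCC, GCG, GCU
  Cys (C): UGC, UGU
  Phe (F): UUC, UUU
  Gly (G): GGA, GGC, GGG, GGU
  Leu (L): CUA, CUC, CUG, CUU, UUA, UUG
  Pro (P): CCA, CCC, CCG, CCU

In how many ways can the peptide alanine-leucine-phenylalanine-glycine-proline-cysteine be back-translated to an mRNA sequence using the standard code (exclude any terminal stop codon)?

1536

Ala: 4 codons.
Leu: 6 codons.
Phe: 2 codons.
Gly: 4 codons.
Pro: 4 codons.
Cys: 2 codons.
4 × 6 × 2 × 4 × 4 × 2 = 1536.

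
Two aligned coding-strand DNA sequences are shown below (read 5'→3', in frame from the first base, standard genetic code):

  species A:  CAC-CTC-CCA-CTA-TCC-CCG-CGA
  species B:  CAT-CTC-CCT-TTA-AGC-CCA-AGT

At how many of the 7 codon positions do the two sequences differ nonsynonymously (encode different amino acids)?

Codon 1: CAC His / CAT His — synonymous.
Codon 2: CTC Leu / CTC Leu — identical.
Codon 3: CCA Pro / CCT Pro — synonymous.
Codon 4: CTA Leu / TTA Leu — synonymous.
Codon 5: TCC Ser / AGC Ser — synonymous.
Codon 6: CCG Pro / CCA Pro — synonymous.
Codon 7: CGA Arg / AGT Ser — nonsynonymous.
Nonsynonymous differences: 1.

1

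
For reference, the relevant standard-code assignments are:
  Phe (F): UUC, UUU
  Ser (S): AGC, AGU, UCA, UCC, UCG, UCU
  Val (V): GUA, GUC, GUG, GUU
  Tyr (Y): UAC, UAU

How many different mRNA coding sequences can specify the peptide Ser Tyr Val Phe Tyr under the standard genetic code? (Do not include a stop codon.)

192

Ser: 6 codons.
Tyr: 2 codons.
Val: 4 codons.
Phe: 2 codons.
Tyr: 2 codons.
6 × 2 × 4 × 2 × 2 = 192.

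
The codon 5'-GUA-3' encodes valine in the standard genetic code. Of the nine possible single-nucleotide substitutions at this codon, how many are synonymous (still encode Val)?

3

Position 1: none → 0 synonymous.
Position 2: none → 0 synonymous.
Position 3: GUU, GUC, GUG → 3 synonymous.
Total: 0 + 0 + 3 = 3.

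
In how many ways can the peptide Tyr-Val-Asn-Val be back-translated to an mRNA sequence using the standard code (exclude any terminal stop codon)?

64

Tyr: 2 codons.
Val: 4 codons.
Asn: 2 codons.
Val: 4 codons.
2 × 4 × 2 × 4 = 64.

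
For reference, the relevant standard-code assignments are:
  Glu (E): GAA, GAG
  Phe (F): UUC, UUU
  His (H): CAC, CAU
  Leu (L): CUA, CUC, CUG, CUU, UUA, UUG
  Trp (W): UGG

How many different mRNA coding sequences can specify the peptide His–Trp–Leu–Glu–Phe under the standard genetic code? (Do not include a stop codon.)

48

His: 2 codons.
Trp: 1 codon.
Leu: 6 codons.
Glu: 2 codons.
Phe: 2 codons.
2 × 1 × 6 × 2 × 2 = 48.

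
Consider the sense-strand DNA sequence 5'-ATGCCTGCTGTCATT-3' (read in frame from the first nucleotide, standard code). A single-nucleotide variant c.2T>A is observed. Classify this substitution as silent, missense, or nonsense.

Position 2 falls in codon 1: ATG → Met.
After the substitution the codon is AAG → Lys.
Met ≠ Lys, so this is a missense mutation.

missense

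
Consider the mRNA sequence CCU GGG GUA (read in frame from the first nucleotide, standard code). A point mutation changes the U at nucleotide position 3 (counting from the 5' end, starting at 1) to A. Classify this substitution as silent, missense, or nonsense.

silent

Position 3 falls in codon 1: CCU → Pro.
After the substitution the codon is CCA → Pro.
Both encode Pro, so the change is synonymous.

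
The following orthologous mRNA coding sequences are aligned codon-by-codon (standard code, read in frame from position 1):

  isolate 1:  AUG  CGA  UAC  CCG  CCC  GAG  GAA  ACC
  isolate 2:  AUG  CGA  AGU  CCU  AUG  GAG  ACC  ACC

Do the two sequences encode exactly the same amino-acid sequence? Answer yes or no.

Codon 1: AUG Met / AUG Met — identical.
Codon 2: CGA Arg / CGA Arg — identical.
Codon 3: UAC Tyr / AGU Ser — nonsynonymous.
Codon 4: CCG Pro / CCU Pro — synonymous.
Codon 5: CCC Pro / AUG Met — nonsynonymous.
Codon 6: GAG Glu / GAG Glu — identical.
Codon 7: GAA Glu / ACC Thr — nonsynonymous.
Codon 8: ACC Thr / ACC Thr — identical.
Nonsynonymous differences: 3 → different protein.

no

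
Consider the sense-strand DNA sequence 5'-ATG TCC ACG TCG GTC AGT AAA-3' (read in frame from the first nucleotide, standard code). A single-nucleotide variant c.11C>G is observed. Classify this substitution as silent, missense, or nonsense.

missense

Position 11 falls in codon 4: TCG → Ser.
After the substitution the codon is TGG → Trp.
Ser ≠ Trp, so this is a missense mutation.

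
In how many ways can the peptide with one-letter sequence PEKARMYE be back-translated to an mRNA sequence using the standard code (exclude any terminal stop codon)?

Pro: 4 codons.
Glu: 2 codons.
Lys: 2 codons.
Ala: 4 codons.
Arg: 6 codons.
Met: 1 codon.
Tyr: 2 codons.
Glu: 2 codons.
4 × 2 × 2 × 4 × 6 × 1 × 2 × 2 = 1536.

1536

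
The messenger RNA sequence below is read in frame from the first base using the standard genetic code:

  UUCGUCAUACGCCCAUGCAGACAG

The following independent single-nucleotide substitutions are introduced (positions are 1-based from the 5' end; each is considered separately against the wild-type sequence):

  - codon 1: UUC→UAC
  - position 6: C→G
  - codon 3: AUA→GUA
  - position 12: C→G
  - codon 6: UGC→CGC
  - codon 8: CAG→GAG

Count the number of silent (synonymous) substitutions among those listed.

Codon 1: UUC (Phe) → UAC (Tyr) — missense.
Codon 2: GUC (Val) → GUG (Val) — synonymous.
Codon 3: AUA (Ile) → GUA (Val) — missense.
Codon 4: CGC (Arg) → CGG (Arg) — synonymous.
Codon 6: UGC (Cys) → CGC (Arg) — missense.
Codon 8: CAG (Gln) → GAG (Glu) — missense.
Synonymous: 2 of 6.

2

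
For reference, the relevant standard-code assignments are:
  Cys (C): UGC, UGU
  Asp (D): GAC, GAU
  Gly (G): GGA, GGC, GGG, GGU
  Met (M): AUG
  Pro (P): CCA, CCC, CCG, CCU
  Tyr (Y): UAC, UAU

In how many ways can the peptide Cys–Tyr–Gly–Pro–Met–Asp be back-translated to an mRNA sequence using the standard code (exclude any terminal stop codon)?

128

Cys: 2 codons.
Tyr: 2 codons.
Gly: 4 codons.
Pro: 4 codons.
Met: 1 codon.
Asp: 2 codons.
2 × 2 × 4 × 4 × 1 × 2 = 128.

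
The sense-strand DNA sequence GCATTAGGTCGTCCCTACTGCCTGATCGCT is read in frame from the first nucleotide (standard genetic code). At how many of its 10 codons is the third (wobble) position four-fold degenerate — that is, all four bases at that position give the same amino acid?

6

Codon 1 GCA (Ala): third position 4-fold.
Codon 2 TTA (Leu): third position 2-fold.
Codon 3 GGT (Gly): third position 4-fold.
Codon 4 CGT (Arg): third position 4-fold.
Codon 5 CCC (Pro): third position 4-fold.
Codon 6 TAC (Tyr): third position 2-fold.
Codon 7 TGC (Cys): third position 2-fold.
Codon 8 CTG (Leu): third position 4-fold.
Codon 9 ATC (Ile): third position 3-fold.
Codon 10 GCT (Ala): third position 4-fold.
Four-fold degenerate third positions: 6.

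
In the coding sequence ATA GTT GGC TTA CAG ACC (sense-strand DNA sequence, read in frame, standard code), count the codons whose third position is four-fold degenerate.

Codon 1 ATA (Ile): third position 3-fold.
Codon 2 GTT (Val): third position 4-fold.
Codon 3 GGC (Gly): third position 4-fold.
Codon 4 TTA (Leu): third position 2-fold.
Codon 5 CAG (Gln): third position 2-fold.
Codon 6 ACC (Thr): third position 4-fold.
Four-fold degenerate third positions: 3.

3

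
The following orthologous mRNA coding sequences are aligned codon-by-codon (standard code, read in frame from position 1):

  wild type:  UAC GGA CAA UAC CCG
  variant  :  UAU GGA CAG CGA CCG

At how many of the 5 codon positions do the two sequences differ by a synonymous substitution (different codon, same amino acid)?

2

Codon 1: UAC Tyr / UAU Tyr — synonymous.
Codon 2: GGA Gly / GGA Gly — identical.
Codon 3: CAA Gln / CAG Gln — synonymous.
Codon 4: UAC Tyr / CGA Arg — nonsynonymous.
Codon 5: CCG Pro / CCG Pro — identical.
Synonymous differences: 2.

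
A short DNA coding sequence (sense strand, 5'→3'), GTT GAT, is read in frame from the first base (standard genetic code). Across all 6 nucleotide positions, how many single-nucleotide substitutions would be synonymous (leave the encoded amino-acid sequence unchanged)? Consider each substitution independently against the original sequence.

Codon 1 (GTT, Val): 3 synonymous substitutions.
Codon 2 (GAT, Asp): 1 synonymous substitution.
Total: 3 + 1 = 4.

4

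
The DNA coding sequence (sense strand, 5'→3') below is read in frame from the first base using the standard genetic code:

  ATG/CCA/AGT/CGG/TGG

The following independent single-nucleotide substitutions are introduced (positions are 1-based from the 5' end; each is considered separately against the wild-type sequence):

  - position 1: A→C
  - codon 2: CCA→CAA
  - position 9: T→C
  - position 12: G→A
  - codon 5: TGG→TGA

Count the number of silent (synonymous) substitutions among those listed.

2

Codon 1: ATG (Met) → CTG (Leu) — missense.
Codon 2: CCA (Pro) → CAA (Gln) — missense.
Codon 3: AGT (Ser) → AGC (Ser) — synonymous.
Codon 4: CGG (Arg) → CGA (Arg) — synonymous.
Codon 5: TGG (Trp) → TGA (Stop) — nonsense.
Synonymous: 2 of 5.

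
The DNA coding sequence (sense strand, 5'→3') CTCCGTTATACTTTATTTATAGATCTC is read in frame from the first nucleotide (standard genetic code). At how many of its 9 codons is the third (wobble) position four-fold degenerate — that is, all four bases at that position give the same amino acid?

Codon 1 CTC (Leu): third position 4-fold.
Codon 2 CGT (Arg): third position 4-fold.
Codon 3 TAT (Tyr): third position 2-fold.
Codon 4 ACT (Thr): third position 4-fold.
Codon 5 TTA (Leu): third position 2-fold.
Codon 6 TTT (Phe): third position 2-fold.
Codon 7 ATA (Ile): third position 3-fold.
Codon 8 GAT (Asp): third position 2-fold.
Codon 9 CTC (Leu): third position 4-fold.
Four-fold degenerate third positions: 4.

4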